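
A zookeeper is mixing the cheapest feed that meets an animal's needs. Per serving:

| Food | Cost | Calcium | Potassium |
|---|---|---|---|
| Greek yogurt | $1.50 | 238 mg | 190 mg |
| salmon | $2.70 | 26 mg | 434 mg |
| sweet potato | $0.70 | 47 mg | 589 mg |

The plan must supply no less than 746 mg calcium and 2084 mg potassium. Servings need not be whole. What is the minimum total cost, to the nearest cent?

$5.79

The cheapest plan sits at a corner of the feasible region — with two constraints it uses at most two foods.
Greek yogurt only: max(746/238, 2084/190) = 10.97 servings → $16.45.
salmon only: max(746/26, 2084/434) = 28.69 servings → $77.47.
sweet potato only: max(746/47, 2084/589) = 15.87 servings → $11.11.
Greek yogurt + salmon with both tight: 2.741 servings and 3.602 servings → $13.84.
Greek yogurt + sweet potato with both tight: 2.601 servings and 2.699 servings → $5.79.
salmon + sweet potato: intersection lies outside the first quadrant.
So the least-cost plan costs $5.79.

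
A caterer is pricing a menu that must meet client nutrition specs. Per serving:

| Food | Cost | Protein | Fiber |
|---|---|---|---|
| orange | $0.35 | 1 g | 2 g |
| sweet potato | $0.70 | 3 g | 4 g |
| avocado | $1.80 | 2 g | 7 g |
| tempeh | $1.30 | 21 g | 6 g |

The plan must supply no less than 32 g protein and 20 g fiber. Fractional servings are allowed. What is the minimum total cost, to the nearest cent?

orange only: max(32/1, 20/2) = 32 servings → $11.20.
sweet potato only: max(32/3, 20/4) = 10.67 servings → $7.47.
avocado only: max(32/2, 20/7) = 16 servings → $28.80.
tempeh only: max(32/21, 20/6) = 3.333 servings → $4.33.
orange + sweet potato: the both-tight solution has a negative serving — not a feasible corner.
orange + avocado with both targets exact would need a negative amount; discard.
orange + tempeh with both tight: 6.333 servings and 1.222 servings → $3.81.
sweet potato + avocado with both targets exact would need a negative amount; discard.
sweet potato + tempeh with both tight: 3.455 servings and 1.03 servings → $3.76.
avocado + tempeh with both tight: 1.689 servings and 1.363 servings → $4.81.
The minimum over all feasible corners is $3.76.

$3.76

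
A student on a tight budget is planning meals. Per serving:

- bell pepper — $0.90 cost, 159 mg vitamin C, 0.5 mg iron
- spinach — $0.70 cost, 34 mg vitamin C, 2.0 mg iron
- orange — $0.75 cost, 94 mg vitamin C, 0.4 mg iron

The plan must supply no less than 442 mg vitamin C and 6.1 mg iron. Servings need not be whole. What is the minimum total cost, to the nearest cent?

$3.76

Minimising a linear cost over {vitamin C ≥ 442, iron ≥ 6.1, servings ≥ 0} — the optimum is at a vertex, using one or two foods.
bell pepper only: max(442/159, 6.1/0.5) = 12.2 servings → $10.98.
spinach only: max(442/34, 6.1/2.0) = 13 servings → $9.10.
orange only: max(442/94, 6.1/0.4) = 15.25 servings → $11.44.
bell pepper + spinach with both tight: 2.248 servings and 2.488 servings → $3.76.
bell pepper + orange: the both-tight solution has a negative serving — not a feasible corner.
spinach + orange with both tight: 2.274 servings and 3.88 servings → $4.50.
So the least-cost plan costs $3.76.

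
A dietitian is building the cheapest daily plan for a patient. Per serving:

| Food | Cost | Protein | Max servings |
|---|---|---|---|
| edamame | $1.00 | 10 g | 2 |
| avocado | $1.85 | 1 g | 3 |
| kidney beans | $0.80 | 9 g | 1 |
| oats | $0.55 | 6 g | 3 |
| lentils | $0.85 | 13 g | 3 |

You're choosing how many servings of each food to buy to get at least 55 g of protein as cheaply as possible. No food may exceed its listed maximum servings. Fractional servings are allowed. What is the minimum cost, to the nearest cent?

$3.99

Cost per g of protein: lentils $0.0654, kidney beans $0.0889, oats $0.0917, edamame $0.1000, avocado $1.8500.
Take 3 servings of lentils: +39.0 g protein for $2.55 (total $2.55, still need 16.0 g).
Take 1 serving of kidney beans: +9.0 g protein for $0.80 (total $3.35, still need 7.0 g).
Take 1.167 servings of oats: +7.0 g protein for $0.64 (total $3.99, still need 0.0 g).
Greedy by cheapest-per-g is optimal for a single linear constraint, so the minimum cost is $3.99.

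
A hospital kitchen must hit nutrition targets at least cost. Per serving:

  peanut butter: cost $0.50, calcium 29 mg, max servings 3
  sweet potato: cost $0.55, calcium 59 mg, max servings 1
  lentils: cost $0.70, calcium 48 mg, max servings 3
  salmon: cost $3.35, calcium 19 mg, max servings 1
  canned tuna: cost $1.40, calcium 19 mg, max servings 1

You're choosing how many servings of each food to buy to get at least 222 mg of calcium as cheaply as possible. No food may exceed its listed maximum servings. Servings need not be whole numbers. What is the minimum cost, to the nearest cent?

Cost per mg of calcium: sweet potato $0.0093, lentils $0.0146, peanut butter $0.0172, canned tuna $0.0737, salmon $0.1763.
Take 1 serving of sweet potato: +59.0 mg calcium for $0.55 (total $0.55, still need 163.0 mg).
Take 3 servings of lentils: +144.0 mg calcium for $2.10 (total $2.65, still need 19.0 mg).
Take 0.6552 servings of peanut butter: +19.0 mg calcium for $0.33 (total $2.98, still need 0.0 mg).
Greedy by cheapest-per-mg is optimal for a single linear constraint, so the minimum cost is $2.98.

$2.98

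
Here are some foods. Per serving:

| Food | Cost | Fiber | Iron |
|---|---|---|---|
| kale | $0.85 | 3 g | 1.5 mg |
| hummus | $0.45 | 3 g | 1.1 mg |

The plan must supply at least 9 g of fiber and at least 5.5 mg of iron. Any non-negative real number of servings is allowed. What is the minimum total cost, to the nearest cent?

$2.25

The cheapest plan sits at a corner of the feasible region — with two constraints it uses at most two foods.
kale only: max(9/3, 5.5/1.5) = 3.667 servings → $3.12.
hummus only: max(9/3, 5.5/1.1) = 5 servings → $2.25.
kale + hummus: the both-tight solution has a negative serving — not a feasible corner.
Cheapest feasible corner: $2.25.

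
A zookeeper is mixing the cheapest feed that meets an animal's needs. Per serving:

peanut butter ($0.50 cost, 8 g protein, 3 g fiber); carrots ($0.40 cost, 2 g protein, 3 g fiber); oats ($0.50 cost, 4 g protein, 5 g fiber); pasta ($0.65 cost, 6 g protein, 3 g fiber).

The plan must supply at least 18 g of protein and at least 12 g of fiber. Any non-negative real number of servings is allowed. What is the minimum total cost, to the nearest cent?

$1.50

The cheapest plan sits at a corner of the feasible region — with two constraints it uses at most two foods.
peanut butter only: max(18/8, 12/3) = 4 servings → $2.00.
carrots only: max(18/2, 12/3) = 9 servings → $3.60.
oats only: max(18/4, 12/5) = 4.5 servings → $2.25.
pasta only: max(18/6, 12/3) = 4 servings → $2.60.
peanut butter + carrots with both tight: 1.667 servings and 2.333 servings → $1.77.
peanut butter + oats with both tight: 1.5 servings and 1.5 servings → $1.50.
peanut butter + pasta: the both-tight solution has a negative serving — not a feasible corner.
carrots + oats: intersection lies outside the first quadrant.
carrots + pasta with both tight: 1.5 servings and 2.5 servings → $2.23.
oats + pasta with both tight: 1 serving and 2.333 servings → $2.02.
Cheapest feasible corner: $1.50.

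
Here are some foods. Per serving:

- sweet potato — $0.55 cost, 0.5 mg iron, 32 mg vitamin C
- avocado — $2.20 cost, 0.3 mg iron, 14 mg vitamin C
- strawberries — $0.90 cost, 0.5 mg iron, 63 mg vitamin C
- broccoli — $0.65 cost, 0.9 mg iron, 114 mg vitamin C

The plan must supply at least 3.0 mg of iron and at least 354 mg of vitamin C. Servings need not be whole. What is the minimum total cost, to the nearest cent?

$2.17

Minimising a linear cost over {iron ≥ 3.0, vitamin C ≥ 354, servings ≥ 0} — the optimum is at a vertex, using one or two foods.
sweet potato only: max(3.0/0.5, 354/32) = 11.06 servings → $6.08.
avocado only: max(3.0/0.3, 354/14) = 25.29 servings → $55.63.
strawberries only: max(3.0/0.5, 354/63) = 6 servings → $5.40.
broccoli only: max(3.0/0.9, 354/114) = 3.333 servings → $2.17.
sweet potato + avocado: the both-tight solution has a negative serving — not a feasible corner.
sweet potato + strawberries with both tight: 0.7742 servings and 5.226 servings → $5.13.
sweet potato + broccoli with both tight: 0.8298 servings and 2.872 servings → $2.32.
avocado + strawberries with both tight: 1.008 servings and 5.395 servings → $7.07.
avocado + broccoli with both tight: 1.083 servings and 2.972 servings → $4.32.
strawberries + broccoli: the both-tight solution has a negative serving — not a feasible corner.
Cheapest feasible corner: $2.17.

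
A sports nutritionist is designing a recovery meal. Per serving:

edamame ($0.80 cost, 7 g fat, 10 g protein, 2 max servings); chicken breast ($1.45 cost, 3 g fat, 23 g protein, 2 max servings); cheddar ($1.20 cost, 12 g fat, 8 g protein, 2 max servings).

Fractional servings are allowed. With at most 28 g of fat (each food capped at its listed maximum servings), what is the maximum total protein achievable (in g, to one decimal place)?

Protein per g fat: chicken breast 7.667, edamame 1.429, cheddar 0.6667.
Take 2 servings of chicken breast: uses 6 g fat, +46.0 g protein (running total 46.0 g).
Take 2 servings of edamame: uses 14 g fat, +20.0 g protein (running total 66.0 g).
Take 0.6667 servings of cheddar: uses 8 g fat, +5.3 g protein (running total 71.3 g).
Greedy by best ratio exhausts the fat allowance optimally: 71.3 g.

71.3 g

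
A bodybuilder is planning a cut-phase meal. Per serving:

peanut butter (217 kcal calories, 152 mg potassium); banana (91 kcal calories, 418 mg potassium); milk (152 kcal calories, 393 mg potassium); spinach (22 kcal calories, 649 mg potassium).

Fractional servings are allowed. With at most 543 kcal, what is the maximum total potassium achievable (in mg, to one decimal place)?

16018.5 mg

Potassium per kcal: spinach 29.5, banana 4.593, milk 2.586, peanut butter 0.7005.
With no serving limits, spend the whole calories allowance on spinach: 543 kcal / 22 kcal × 649 mg = 16018.5 mg.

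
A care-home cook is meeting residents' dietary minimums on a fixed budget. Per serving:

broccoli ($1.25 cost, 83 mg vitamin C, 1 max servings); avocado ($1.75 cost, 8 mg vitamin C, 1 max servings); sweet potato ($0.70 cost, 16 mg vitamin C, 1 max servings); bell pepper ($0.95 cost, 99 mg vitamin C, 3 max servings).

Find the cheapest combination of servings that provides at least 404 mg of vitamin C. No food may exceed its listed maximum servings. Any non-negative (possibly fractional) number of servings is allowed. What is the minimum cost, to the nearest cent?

$6.55

Cost per mg of vitamin C: bell pepper $0.0096, broccoli $0.0151, sweet potato $0.0437, avocado $0.2188.
Take 3 servings of bell pepper: +297.0 mg vitamin C for $2.85 (total $2.85, still need 107.0 mg).
Take 1 serving of broccoli: +83.0 mg vitamin C for $1.25 (total $4.10, still need 24.0 mg).
Take 1 serving of sweet potato: +16.0 mg vitamin C for $0.70 (total $4.80, still need 8.0 mg).
Take 1 serving of avocado: +8.0 mg vitamin C for $1.75 (total $6.55, still need 0.0 mg).
Filling from the cheapest source first is optimal under one linear minimum: $6.55.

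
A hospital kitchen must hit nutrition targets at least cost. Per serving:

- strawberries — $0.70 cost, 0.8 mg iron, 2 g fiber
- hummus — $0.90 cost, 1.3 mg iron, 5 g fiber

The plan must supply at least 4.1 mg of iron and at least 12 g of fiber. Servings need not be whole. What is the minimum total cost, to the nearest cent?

$2.84

Minimising a linear cost over {iron ≥ 4.1, fiber ≥ 12, servings ≥ 0} — the optimum is at a vertex, using one or two foods.
strawberries only: max(4.1/0.8, 12/2) = 6 servings → $4.20.
hummus only: max(4.1/1.3, 12/5) = 3.154 servings → $2.84.
strawberries + hummus with both tight: 3.5 servings and 1 serving → $3.35.
So the least-cost plan costs $2.84.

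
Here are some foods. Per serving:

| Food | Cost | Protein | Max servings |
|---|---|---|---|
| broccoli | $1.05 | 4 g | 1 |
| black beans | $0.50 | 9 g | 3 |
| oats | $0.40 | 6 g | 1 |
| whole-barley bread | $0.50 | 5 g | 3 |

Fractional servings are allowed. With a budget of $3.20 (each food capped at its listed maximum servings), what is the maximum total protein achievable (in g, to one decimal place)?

46.0 g

Protein per dollar: black beans 18, oats 15, whole-barley bread 10, broccoli 3.81.
Take 3 servings of black beans: spends $1.50, +27.0 g protein (running total 27.0 g).
Take 1 serving of oats: spends $0.40, +6.0 g protein (running total 33.0 g).
Take 2.6 servings of whole-barley bread: spends $1.30, +13.0 g protein (running total 46.0 g).
Filling greedily by protein-per-dollar is optimal for one linear limit, giving 46.0 g.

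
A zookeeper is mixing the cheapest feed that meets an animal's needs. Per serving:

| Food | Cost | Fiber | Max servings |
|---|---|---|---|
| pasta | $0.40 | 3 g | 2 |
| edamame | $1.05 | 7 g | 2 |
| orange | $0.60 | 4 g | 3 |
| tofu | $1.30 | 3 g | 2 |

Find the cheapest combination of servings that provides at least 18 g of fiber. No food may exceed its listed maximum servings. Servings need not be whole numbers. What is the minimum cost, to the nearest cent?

$2.60

Cost per g of fiber: pasta $0.1333, edamame $0.1500, orange $0.1500, tofu $0.4333.
Take 2 servings of pasta: +6.0 g fiber for $0.80 (total $0.80, still need 12.0 g).
Take 1.714 servings of edamame: +12.0 g fiber for $1.80 (total $2.60, still need 0.0 g).
Filling from the cheapest source first is optimal under one linear minimum: $2.60.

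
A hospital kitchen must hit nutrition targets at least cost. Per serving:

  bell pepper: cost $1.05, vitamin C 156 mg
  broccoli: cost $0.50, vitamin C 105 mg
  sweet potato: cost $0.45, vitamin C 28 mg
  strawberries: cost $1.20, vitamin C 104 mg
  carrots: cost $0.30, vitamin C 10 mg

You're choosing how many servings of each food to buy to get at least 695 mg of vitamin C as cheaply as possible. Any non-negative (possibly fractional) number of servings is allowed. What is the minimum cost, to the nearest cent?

Cost per mg of vitamin C: broccoli $0.0048, bell pepper $0.0067, strawberries $0.0115, sweet potato $0.0161, carrots $0.0300.
With no serving limits, use only broccoli: 695 mg / 105 mg = 6.619 servings × $0.50 = $3.31.

$3.31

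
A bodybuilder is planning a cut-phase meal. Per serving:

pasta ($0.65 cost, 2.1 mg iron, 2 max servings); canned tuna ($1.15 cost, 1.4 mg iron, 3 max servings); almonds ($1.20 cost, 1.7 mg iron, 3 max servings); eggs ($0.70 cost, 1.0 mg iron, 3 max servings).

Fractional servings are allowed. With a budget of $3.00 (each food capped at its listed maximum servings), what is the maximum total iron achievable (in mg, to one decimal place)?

6.6 mg

Iron per dollar: pasta 3.231, eggs 1.429, almonds 1.417, canned tuna 1.217.
Take 2 servings of pasta: spends $1.30, +4.2 mg iron (running total 4.2 mg).
Take 2.429 servings of eggs: spends $1.70, +2.4 mg iron (running total 6.6 mg).
Filling greedily by iron-per-dollar is optimal for one linear limit, giving 6.6 mg.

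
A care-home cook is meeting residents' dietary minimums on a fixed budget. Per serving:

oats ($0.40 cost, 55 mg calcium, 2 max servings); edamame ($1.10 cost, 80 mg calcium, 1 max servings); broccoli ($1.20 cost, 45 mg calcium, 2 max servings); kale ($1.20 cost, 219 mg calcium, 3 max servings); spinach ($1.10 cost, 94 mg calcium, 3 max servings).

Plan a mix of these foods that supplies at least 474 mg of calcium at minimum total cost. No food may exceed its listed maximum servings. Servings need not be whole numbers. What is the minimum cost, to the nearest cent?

Cost per mg of calcium: kale $0.0055, oats $0.0073, spinach $0.0117, edamame $0.0138, broccoli $0.0267.
Take 2.164 servings of kale: +474.0 mg calcium for $2.60 (total $2.60, still need 0.0 mg).
Greedy by cheapest-per-mg is optimal for a single linear constraint, so the minimum cost is $2.60.

$2.60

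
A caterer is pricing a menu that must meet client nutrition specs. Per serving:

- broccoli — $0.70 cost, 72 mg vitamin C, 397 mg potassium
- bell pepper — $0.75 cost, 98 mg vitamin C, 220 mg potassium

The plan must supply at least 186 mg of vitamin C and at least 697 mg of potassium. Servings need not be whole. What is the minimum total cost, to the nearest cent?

$1.60

At the optimum either one food covers both requirements or two foods hit both targets exactly; no other combination can be cheaper.
broccoli only: max(186/72, 697/397) = 2.583 servings → $1.81.
bell pepper only: max(186/98, 697/220) = 3.168 servings → $2.38.
broccoli + bell pepper with both tight: 1.187 servings and 1.026 servings → $1.60.
The minimum over all feasible corners is $1.60.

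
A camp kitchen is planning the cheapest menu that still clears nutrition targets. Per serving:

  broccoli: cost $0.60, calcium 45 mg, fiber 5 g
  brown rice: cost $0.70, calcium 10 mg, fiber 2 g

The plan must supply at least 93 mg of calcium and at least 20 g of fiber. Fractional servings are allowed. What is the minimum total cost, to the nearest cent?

$2.40

Minimising a linear cost over {calcium ≥ 93, fiber ≥ 20, servings ≥ 0} — the optimum is at a vertex, using one or two foods.
broccoli only: max(93/45, 20/5) = 4 servings → $2.40.
brown rice only: max(93/10, 20/2) = 10 servings → $7.00.
broccoli + brown rice with both targets exact would need a negative amount; discard.
The minimum over all feasible corners is $2.40.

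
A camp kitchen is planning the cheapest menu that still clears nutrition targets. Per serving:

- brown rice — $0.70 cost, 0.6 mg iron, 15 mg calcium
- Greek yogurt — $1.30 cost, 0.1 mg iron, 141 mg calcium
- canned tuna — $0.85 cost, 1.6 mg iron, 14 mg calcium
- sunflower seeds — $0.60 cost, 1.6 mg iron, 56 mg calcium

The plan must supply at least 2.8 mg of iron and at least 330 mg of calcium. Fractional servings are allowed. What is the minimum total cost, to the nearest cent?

$3.18

brown rice only: max(2.8/0.6, 330/15) = 22 servings → $15.40.
Greek yogurt only: max(2.8/0.1, 330/141) = 28 servings → $36.40.
canned tuna only: max(2.8/1.6, 330/14) = 23.57 servings → $20.04.
sunflower seeds only: max(2.8/1.6, 330/56) = 5.893 servings → $3.54.
brown rice + Greek yogurt with both tight: 4.354 servings and 1.877 servings → $5.49.
brown rice + canned tuna with both targets exact would need a negative amount; discard.
brown rice + sunflower seeds: intersection lies outside the first quadrant.
Greek yogurt + canned tuna with both tight: 2.18 servings and 1.614 servings → $4.21.
Greek yogurt + sunflower seeds with both tight: 1.687 servings and 1.645 servings → $3.18.
canned tuna + sunflower seeds: the both-tight solution has a negative serving — not a feasible corner.
So the least-cost plan costs $3.18.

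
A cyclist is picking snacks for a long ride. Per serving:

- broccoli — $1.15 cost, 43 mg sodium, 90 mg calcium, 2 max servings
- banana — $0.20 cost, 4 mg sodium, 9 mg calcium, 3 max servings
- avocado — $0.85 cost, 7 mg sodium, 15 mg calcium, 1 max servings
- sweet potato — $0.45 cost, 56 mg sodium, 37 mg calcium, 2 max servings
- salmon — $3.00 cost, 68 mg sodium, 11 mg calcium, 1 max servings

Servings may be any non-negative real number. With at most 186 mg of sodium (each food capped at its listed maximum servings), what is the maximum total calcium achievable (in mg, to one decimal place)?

Calcium per mg sodium: banana 2.25, avocado 2.143, broccoli 2.093, sweet potato 0.6607, salmon 0.1618.
Take 3 servings of banana: uses 12 mg sodium, +27.0 mg calcium (running total 27.0 mg).
Take 1 serving of avocado: uses 7 mg sodium, +15.0 mg calcium (running total 42.0 mg).
Take 2 servings of broccoli: uses 86 mg sodium, +180.0 mg calcium (running total 222.0 mg).
Take 1.446 servings of sweet potato: uses 81 mg sodium, +53.5 mg calcium (running total 275.5 mg).
Filling greedily by calcium-per-mg sodium is optimal for one linear limit, giving 275.5 mg.

275.5 mg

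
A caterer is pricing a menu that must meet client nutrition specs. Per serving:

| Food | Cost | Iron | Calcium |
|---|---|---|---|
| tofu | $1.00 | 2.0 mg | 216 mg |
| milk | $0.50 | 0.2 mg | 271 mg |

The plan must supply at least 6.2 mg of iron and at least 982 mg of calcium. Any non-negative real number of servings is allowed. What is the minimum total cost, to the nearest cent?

$3.60

For a min-cost LP with two ≥-constraints, a basic feasible solution has at most two positive variables.
tofu only: max(6.2/2.0, 982/216) = 4.546 servings → $4.55.
milk only: max(6.2/0.2, 982/271) = 31 servings → $15.50.
tofu + milk with both tight: 2.975 servings and 1.253 servings → $3.60.
So the least-cost plan costs $3.60.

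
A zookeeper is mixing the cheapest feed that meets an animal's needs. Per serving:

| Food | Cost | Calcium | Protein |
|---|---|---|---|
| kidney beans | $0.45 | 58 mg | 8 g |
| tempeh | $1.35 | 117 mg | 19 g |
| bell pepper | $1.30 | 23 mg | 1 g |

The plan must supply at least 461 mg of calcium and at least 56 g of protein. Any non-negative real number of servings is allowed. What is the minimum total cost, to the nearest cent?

$3.58

With two linear requirements the optimum uses one or two foods; enumerate the corners.
kidney beans only: max(461/58, 56/8) = 7.948 servings → $3.58.
tempeh only: max(461/117, 56/19) = 3.94 servings → $5.32.
bell pepper only: max(461/23, 56/1) = 56 servings → $72.80.
kidney beans + tempeh: intersection lies outside the first quadrant.
kidney beans + bell pepper with both tight: 6.563 servings and 3.492 servings → $7.49.
tempeh + bell pepper with both tight: 2.584 servings and 6.897 servings → $12.45.
Cheapest feasible corner: $3.58.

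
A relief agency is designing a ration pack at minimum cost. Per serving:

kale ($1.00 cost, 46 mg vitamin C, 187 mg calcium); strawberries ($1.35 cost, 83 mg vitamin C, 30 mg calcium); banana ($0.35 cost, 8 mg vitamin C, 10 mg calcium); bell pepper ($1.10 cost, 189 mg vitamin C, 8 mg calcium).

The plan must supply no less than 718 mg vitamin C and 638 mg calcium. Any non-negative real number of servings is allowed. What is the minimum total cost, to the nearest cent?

$6.58

Two binding constraints pin down two serving amounts, so the optimal mix uses at most two foods. The candidates are each food alone (scaled to the tighter of vitamin C/calcium) and each pair with both constraints tight.
kale only: max(718/46, 638/187) = 15.61 servings → $15.61.
strawberries only: max(718/83, 638/30) = 21.27 servings → $28.71.
banana only: max(718/8, 638/10) = 89.75 servings → $31.41.
bell pepper only: max(718/189, 638/8) = 79.75 servings → $87.72.
kale + strawberries with both tight: 2.221 servings and 7.419 servings → $12.24.
kale + banana: the both-tight solution has a negative serving — not a feasible corner.
kale + bell pepper with both tight: 3.283 servings and 3 servings → $6.58.
strawberries + banana with both tight: 3.519 servings and 53.24 servings → $23.39.
strawberries + bell pepper with both targets exact would need a negative amount; discard.
banana + bell pepper with both tight: 62.89 servings and 1.137 servings → $23.26.
Cheapest feasible corner: $6.58.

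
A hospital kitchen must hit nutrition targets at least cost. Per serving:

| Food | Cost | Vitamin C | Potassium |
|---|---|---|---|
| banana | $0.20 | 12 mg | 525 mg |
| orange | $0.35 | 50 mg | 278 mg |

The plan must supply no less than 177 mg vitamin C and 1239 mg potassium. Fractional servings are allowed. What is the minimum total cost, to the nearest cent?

At the optimum either one food covers both requirements or two foods hit both targets exactly; no other combination can be cheaper.
banana only: max(177/12, 1239/525) = 14.75 servings → $2.95.
orange only: max(177/50, 1239/278) = 4.457 servings → $1.56.
banana + orange with both tight: 0.5562 servings and 3.407 servings → $1.30.
Cheapest feasible corner: $1.30.

$1.30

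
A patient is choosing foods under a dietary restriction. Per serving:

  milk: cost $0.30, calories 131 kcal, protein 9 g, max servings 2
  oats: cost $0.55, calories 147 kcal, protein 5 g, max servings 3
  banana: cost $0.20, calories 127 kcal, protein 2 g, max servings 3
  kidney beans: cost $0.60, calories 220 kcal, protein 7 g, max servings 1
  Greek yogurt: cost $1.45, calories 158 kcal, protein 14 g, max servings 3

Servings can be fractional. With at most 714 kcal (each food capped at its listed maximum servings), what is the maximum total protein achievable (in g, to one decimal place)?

58.5 g

Protein per kcal: Greek yogurt 0.08861, milk 0.0687, oats 0.03401, kidney beans 0.03182, banana 0.01575.
Take 3 servings of Greek yogurt: uses 474 kcal, +42.0 g protein (running total 42.0 g).
Take 1.832 servings of milk: uses 240 kcal, +16.5 g protein (running total 58.5 g).
Greedy by best ratio exhausts the calories allowance optimally: 58.5 g.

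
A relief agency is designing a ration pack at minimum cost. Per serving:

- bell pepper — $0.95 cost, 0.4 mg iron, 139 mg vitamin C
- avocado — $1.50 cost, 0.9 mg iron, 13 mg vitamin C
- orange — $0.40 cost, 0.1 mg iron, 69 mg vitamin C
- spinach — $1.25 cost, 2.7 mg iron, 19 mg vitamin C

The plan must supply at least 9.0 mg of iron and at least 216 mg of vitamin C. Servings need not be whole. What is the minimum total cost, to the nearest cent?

A basic optimal solution has at most two foods positive. Try each food alone and each pair with both targets met exactly.
bell pepper only: max(9.0/0.4, 216/139) = 22.5 servings → $21.38.
avocado only: max(9.0/0.9, 216/13) = 16.62 servings → $24.92.
orange only: max(9.0/0.1, 216/69) = 90 servings → $36.00.
spinach only: max(9.0/2.7, 216/19) = 11.37 servings → $14.21.
bell pepper + avocado with both tight: 0.6455 servings and 9.713 servings → $15.18.
bell pepper + orange: intersection lies outside the first quadrant.
bell pepper + spinach with both tight: 1.121 servings and 3.167 servings → $5.02.
avocado + orange with both tight: 9.859 servings and 1.273 servings → $15.30.
avocado + spinach: the both-tight solution has a negative serving — not a feasible corner.
orange + spinach with both tight: 2.235 servings and 3.251 servings → $4.96.
The minimum over all feasible corners is $4.96.

$4.96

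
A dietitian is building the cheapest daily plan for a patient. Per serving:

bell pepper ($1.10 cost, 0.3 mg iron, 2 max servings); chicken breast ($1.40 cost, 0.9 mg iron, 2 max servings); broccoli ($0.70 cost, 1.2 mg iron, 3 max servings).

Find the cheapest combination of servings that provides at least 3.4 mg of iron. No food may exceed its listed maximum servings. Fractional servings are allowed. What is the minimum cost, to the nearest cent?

Cost per mg of iron: broccoli $0.5833, chicken breast $1.5556, bell pepper $3.6667.
Take 2.833 servings of broccoli: +3.4 mg iron for $1.98 (total $1.98, still need 0.0 mg).
Greedy by cheapest-per-mg is optimal for a single linear constraint, so the minimum cost is $1.98.

$1.98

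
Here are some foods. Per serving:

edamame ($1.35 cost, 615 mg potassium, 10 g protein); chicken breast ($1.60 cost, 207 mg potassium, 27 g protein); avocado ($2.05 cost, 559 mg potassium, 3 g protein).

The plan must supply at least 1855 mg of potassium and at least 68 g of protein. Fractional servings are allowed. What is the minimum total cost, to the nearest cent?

For a min-cost LP with two ≥-constraints, a basic feasible solution has at most two positive variables.
edamame only: max(1855/615, 68/10) = 6.8 servings → $9.18.
chicken breast only: max(1855/207, 68/27) = 8.961 servings → $14.34.
avocado only: max(1855/559, 68/3) = 22.67 servings → $46.47.
edamame + chicken breast with both tight: 2.477 servings and 1.601 servings → $5.91.
edamame + avocado with both targets exact would need a negative amount; discard.
chicken breast + avocado with both tight: 2.242 servings and 2.488 servings → $8.69.
Cheapest feasible corner: $5.91.

$5.91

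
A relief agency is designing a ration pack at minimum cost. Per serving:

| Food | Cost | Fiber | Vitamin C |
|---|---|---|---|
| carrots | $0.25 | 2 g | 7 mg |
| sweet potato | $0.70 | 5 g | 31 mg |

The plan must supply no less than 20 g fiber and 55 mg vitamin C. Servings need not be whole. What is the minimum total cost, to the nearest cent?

carrots only: max(20/2, 55/7) = 10 servings → $2.50.
sweet potato only: max(20/5, 55/31) = 4 servings → $2.80.
carrots + sweet potato: intersection lies outside the first quadrant.
Cheapest feasible corner: $2.50.

$2.50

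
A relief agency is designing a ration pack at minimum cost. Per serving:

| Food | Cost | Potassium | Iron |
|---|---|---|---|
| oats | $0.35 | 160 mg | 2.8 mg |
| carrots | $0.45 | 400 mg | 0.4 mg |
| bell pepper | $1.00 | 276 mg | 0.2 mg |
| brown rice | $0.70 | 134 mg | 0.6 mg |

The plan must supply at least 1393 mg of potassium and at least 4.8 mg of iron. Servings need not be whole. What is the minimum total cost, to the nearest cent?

Compare the cost at each extreme point of the feasible region.
oats only: max(1393/160, 4.8/2.8) = 8.706 servings → $3.05.
carrots only: max(1393/400, 4.8/0.4) = 12 servings → $5.40.
bell pepper only: max(1393/276, 4.8/0.2) = 24 servings → $24.00.
brown rice only: max(1393/134, 4.8/0.6) = 10.4 servings → $7.28.
oats + carrots with both tight: 1.291 servings and 2.966 servings → $1.79.
oats + bell pepper with both tight: 1.412 servings and 4.228 servings → $4.72.
oats + brown rice with both targets exact would need a negative amount; discard.
carrots + bell pepper with both targets exact would need a negative amount; discard.
carrots + brown rice with both tight: 1.033 servings and 7.311 servings → $5.58.
bell pepper + brown rice with both tight: 1.388 servings and 7.537 servings → $6.66.
Cheapest feasible corner: $1.79.

$1.79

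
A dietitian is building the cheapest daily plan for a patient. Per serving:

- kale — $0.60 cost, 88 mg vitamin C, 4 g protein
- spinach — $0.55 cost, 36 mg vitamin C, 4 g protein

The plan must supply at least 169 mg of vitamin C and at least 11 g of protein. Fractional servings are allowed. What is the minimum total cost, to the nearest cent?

$1.58

A basic optimal solution has at most two foods positive. Try each food alone and each pair with both targets met exactly.
kale only: max(169/88, 11/4) = 2.75 servings → $1.65.
spinach only: max(169/36, 11/4) = 4.694 servings → $2.58.
kale + spinach with both tight: 1.346 servings and 1.404 servings → $1.58.
So the least-cost plan costs $1.58.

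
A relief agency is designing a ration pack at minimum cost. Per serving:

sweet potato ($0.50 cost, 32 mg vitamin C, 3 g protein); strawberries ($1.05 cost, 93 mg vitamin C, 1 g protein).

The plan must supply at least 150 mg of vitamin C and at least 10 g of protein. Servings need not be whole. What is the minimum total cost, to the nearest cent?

Compare the cost at each extreme point of the feasible region.
sweet potato only: max(150/32, 10/3) = 4.688 servings → $2.34.
strawberries only: max(150/93, 10/1) = 10 servings → $10.50.
sweet potato + strawberries with both tight: 3.158 servings and 0.5263 servings → $2.13.
The minimum over all feasible corners is $2.13.

$2.13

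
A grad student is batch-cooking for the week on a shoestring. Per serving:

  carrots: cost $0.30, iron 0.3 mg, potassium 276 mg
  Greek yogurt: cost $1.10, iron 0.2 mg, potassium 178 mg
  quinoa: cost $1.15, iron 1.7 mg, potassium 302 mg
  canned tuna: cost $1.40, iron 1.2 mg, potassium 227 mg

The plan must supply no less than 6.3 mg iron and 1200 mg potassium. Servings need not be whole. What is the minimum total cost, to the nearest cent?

An LP optimum is at a vertex; with two nutrient constraints at most two foods are used. Check each candidate.
carrots only: max(6.3/0.3, 1200/276) = 21 servings → $6.30.
Greek yogurt only: max(6.3/0.2, 1200/178) = 31.5 servings → $34.65.
quinoa only: max(6.3/1.7, 1200/302) = 3.974 servings → $4.57.
canned tuna only: max(6.3/1.2, 1200/227) = 5.286 servings → $7.40.
carrots + Greek yogurt: the both-tight solution has a negative serving — not a feasible corner.
carrots + quinoa with both tight: 0.3629 servings and 3.642 servings → $4.30.
carrots + canned tuna with both tight: 0.03763 servings and 5.241 servings → $7.35.
Greek yogurt + quinoa with both tight: 0.5673 servings and 3.639 servings → $4.81.
Greek yogurt + canned tuna with both tight: 0.05886 servings and 5.24 servings → $7.40.
quinoa + canned tuna: the both-tight solution has a negative serving — not a feasible corner.
So the least-cost plan costs $4.30.

$4.30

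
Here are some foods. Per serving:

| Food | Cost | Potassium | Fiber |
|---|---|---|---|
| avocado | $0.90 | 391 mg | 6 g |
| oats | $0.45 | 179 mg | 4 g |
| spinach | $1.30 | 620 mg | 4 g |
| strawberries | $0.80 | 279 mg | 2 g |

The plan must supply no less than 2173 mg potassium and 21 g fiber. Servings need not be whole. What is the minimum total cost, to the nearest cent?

With two linear requirements the optimum uses one or two foods; enumerate the corners.
avocado only: max(2173/391, 21/6) = 5.558 servings → $5.00.
oats only: max(2173/179, 21/4) = 12.14 servings → $5.46.
spinach only: max(2173/620, 21/4) = 5.25 servings → $6.83.
strawberries only: max(2173/279, 21/2) = 10.5 servings → $8.40.
avocado + oats with both targets exact would need a negative amount; discard.
avocado + spinach with both tight: 2.007 servings and 2.239 servings → $4.72.
avocado + strawberries with both tight: 1.696 servings and 5.411 servings → $5.86.
oats + spinach with both tight: 2.454 servings and 2.796 servings → $4.74.
oats + strawberries with both tight: 1.996 servings and 6.508 servings → $6.10.
spinach + strawberries: intersection lies outside the first quadrant.
The minimum over all feasible corners is $4.72.

$4.72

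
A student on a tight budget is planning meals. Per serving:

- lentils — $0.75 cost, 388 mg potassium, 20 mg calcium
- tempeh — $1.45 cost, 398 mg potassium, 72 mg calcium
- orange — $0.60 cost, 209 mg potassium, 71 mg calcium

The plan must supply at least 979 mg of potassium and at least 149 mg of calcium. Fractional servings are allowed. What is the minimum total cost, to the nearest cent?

$2.21

This is a tiny linear program; its minimum lies at a vertex of the feasible set. List the vertices and price them.
lentils only: max(979/388, 149/20) = 7.45 servings → $5.59.
tempeh only: max(979/398, 149/72) = 2.46 servings → $3.57.
orange only: max(979/209, 149/71) = 4.684 servings → $2.81.
lentils + tempeh with both tight: 0.56 servings and 1.914 servings → $3.20.
lentils + orange with both tight: 1.642 servings and 1.636 servings → $2.21.
tempeh + orange with both targets exact would need a negative amount; discard.
The minimum over all feasible corners is $2.21.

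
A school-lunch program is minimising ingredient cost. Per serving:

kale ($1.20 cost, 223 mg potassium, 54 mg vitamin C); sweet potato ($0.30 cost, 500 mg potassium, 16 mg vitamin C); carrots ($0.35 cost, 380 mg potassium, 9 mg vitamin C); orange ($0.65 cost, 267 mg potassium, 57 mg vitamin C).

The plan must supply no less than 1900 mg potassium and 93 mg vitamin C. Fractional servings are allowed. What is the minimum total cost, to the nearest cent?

An LP optimum is at a vertex; with two nutrient constraints at most two foods are used. Check each candidate.
kale only: max(1900/223, 93/54) = 8.52 servings → $10.22.
sweet potato only: max(1900/500, 93/16) = 5.812 servings → $1.74.
carrots only: max(1900/380, 93/9) = 10.33 servings → $3.62.
orange only: max(1900/267, 93/57) = 7.116 servings → $4.63.
kale + sweet potato with both tight: 0.6871 servings and 3.494 servings → $1.87.
kale + carrots with both tight: 0.9853 servings and 4.422 servings → $2.73.
kale + orange: the both-tight solution has a negative serving — not a feasible corner.
sweet potato + carrots: intersection lies outside the first quadrant.
sweet potato + orange with both tight: 3.445 servings and 0.6645 servings → $1.47.
carrots + orange with both tight: 4.334 servings and 0.9472 servings → $2.13.
The minimum over all feasible corners is $1.47.

$1.47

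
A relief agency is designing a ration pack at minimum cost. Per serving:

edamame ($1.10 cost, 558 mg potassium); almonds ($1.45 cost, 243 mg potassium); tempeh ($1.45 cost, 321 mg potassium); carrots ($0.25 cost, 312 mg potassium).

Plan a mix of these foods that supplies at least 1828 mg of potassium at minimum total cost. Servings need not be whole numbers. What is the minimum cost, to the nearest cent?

$1.46

Cost per mg of potassium: carrots $0.0008, edamame $0.0020, tempeh $0.0045, almonds $0.0060.
With no serving limits, use only carrots: 1828 mg / 312 mg = 5.859 servings × $0.25 = $1.46.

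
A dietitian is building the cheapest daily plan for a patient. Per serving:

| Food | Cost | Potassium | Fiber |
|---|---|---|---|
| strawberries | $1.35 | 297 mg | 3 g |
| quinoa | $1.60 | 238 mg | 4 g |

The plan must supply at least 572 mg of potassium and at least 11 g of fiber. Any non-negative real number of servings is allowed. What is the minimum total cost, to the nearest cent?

$4.40

Compare the cost at each extreme point of the feasible region.
strawberries only: max(572/297, 11/3) = 3.667 servings → $4.95.
quinoa only: max(572/238, 11/4) = 2.75 servings → $4.40.
strawberries + quinoa with both targets exact would need a negative amount; discard.
So the least-cost plan costs $4.40.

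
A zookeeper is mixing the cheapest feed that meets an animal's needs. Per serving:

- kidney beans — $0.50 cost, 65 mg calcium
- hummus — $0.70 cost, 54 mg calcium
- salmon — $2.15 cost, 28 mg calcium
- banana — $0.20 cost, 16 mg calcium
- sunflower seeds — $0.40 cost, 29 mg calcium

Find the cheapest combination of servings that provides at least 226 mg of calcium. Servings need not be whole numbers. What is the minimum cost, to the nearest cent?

$1.74

Cost per mg of calcium: kidney beans $0.0077, banana $0.0125, hummus $0.0130, sunflower seeds $0.0138, salmon $0.0768.
With no serving limits, use only kidney beans: 226 mg / 65 mg = 3.477 servings × $0.50 = $1.74.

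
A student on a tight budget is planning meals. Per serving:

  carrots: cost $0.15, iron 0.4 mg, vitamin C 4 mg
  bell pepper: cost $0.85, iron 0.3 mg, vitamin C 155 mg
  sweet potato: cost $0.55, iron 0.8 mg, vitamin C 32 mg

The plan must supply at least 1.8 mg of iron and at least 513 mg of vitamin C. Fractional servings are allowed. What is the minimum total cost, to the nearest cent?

$3.08

Minimising a linear cost over {iron ≥ 1.8, vitamin C ≥ 513, servings ≥ 0} — the optimum is at a vertex, using one or two foods.
carrots only: max(1.8/0.4, 513/4) = 128.2 servings → $19.24.
bell pepper only: max(1.8/0.3, 513/155) = 6 servings → $5.10.
sweet potato only: max(1.8/0.8, 513/32) = 16.03 servings → $8.82.
carrots + bell pepper with both tight: 2.058 servings and 3.257 servings → $3.08.
carrots + sweet potato: the both-tight solution has a negative serving — not a feasible corner.
bell pepper + sweet potato with both tight: 3.084 servings and 1.094 servings → $3.22.
The minimum over all feasible corners is $3.08.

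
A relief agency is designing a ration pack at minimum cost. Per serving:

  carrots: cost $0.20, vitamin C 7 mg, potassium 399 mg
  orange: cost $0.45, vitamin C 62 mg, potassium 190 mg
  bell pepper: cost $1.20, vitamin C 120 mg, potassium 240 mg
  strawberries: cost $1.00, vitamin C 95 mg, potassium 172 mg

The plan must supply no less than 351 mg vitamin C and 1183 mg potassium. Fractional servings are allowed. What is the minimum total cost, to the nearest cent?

The cheapest plan sits at a corner of the feasible region — with two constraints it uses at most two foods.
carrots only: max(351/7, 1183/399) = 50.14 servings → $10.03.
orange only: max(351/62, 1183/190) = 6.226 servings → $2.80.
bell pepper only: max(351/120, 1183/240) = 4.929 servings → $5.92.
strawberries only: max(351/95, 1183/172) = 6.878 servings → $6.88.
carrots + orange with both tight: 0.2843 servings and 5.629 servings → $2.59.
carrots + bell pepper with both tight: 1.249 servings and 2.852 servings → $3.67.
carrots + strawberries with both tight: 1.417 servings and 3.59 servings → $3.87.
orange + bell pepper with both targets exact would need a negative amount; discard.
orange + strawberries with both targets exact would need a negative amount; discard.
bell pepper + strawberries: the both-tight solution has a negative serving — not a feasible corner.
The minimum over all feasible corners is $2.59.

$2.59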